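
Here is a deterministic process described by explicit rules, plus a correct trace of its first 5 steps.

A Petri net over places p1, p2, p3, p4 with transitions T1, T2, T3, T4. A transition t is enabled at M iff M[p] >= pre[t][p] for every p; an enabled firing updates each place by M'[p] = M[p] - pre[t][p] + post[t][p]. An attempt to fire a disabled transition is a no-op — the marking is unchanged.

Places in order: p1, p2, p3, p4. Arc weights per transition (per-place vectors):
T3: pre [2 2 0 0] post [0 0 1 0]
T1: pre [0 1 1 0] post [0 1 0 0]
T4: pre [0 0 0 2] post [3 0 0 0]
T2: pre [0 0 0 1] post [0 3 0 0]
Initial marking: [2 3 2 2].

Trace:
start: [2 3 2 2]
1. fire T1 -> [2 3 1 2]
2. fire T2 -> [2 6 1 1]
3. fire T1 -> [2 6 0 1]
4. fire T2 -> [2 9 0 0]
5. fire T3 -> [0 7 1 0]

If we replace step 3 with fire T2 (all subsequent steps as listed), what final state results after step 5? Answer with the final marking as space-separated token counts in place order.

(re-executing from step 3 with the substitution; state before step 3: [2 6 1 1])
3. fire T2 -> [2 9 1 0]
4. fire T2 -> [2 9 1 0]
5. fire T3 -> [0 7 2 0]

0 7 2 0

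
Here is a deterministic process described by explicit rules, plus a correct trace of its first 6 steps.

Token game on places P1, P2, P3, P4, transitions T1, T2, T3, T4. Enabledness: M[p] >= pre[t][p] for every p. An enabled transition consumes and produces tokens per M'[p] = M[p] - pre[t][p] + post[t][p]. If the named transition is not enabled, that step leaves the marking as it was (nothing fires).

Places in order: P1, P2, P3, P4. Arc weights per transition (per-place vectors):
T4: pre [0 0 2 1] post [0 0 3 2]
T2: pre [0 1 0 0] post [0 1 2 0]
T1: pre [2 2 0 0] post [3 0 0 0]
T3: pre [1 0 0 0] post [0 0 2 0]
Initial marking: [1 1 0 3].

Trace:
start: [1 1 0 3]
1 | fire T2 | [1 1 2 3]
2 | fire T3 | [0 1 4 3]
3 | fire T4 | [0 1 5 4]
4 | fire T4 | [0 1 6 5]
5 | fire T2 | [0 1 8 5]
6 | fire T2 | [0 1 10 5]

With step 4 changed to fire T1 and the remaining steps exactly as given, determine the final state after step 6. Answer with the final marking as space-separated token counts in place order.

(re-executing from step 4 with the substitution; state before step 4: [0 1 5 4])
4 | fire T1 | [0 1 5 4]
5 | fire T2 | [0 1 7 4]
6 | fire T2 | [0 1 9 4]

0 1 9 4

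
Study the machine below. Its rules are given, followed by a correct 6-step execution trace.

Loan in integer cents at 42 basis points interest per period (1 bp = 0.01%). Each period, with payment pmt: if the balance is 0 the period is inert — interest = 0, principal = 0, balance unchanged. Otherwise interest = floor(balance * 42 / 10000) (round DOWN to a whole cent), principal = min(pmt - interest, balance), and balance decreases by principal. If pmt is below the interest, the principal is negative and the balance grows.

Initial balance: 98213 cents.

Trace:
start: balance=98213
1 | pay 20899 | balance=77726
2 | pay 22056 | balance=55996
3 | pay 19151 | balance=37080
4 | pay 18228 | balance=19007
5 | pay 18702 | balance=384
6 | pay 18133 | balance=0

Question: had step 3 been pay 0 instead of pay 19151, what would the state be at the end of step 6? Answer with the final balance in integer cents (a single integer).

(re-executing from step 3 with the substitution; state before step 3: balance=55996)
3 | pay 0 | balance=56231
4 | pay 18228 | balance=38239
5 | pay 18702 | balance=19697
6 | pay 18133 | balance=1646

1646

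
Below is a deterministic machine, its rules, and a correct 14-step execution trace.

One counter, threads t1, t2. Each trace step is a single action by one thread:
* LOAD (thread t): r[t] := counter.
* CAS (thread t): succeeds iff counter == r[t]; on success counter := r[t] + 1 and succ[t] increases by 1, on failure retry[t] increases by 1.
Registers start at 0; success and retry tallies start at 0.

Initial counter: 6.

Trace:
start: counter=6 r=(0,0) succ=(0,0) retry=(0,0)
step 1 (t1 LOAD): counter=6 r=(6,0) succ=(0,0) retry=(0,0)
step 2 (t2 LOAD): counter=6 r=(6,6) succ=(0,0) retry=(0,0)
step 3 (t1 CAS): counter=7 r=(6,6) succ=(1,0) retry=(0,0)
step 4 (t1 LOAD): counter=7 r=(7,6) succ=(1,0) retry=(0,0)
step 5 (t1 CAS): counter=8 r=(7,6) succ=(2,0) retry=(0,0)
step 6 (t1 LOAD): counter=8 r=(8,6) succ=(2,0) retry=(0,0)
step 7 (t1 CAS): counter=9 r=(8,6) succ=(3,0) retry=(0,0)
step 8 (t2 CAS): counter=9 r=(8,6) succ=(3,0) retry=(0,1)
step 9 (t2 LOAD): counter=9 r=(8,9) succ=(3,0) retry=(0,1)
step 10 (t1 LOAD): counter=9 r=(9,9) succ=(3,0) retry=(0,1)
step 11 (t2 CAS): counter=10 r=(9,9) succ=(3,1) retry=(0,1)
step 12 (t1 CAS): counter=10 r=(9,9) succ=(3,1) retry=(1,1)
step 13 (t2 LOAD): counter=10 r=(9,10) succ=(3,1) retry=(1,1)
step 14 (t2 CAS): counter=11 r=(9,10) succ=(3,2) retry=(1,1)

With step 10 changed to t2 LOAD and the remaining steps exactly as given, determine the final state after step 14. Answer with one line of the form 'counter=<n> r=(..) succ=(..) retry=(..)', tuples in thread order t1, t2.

(re-executing from step 10 with the substitution; state before step 10: counter=9 r=(8,9) succ=(3,0) retry=(0,1))
step 10 (t2 LOAD): counter=9 r=(8,9) succ=(3,0) retry=(0,1)
step 11 (t2 CAS): counter=10 r=(8,9) succ=(3,1) retry=(0,1)
step 12 (t1 CAS): counter=10 r=(8,9) succ=(3,1) retry=(1,1)
step 13 (t2 LOAD): counter=10 r=(8,10) succ=(3,1) retry=(1,1)
step 14 (t2 CAS): counter=11 r=(8,10) succ=(3,2) retry=(1,1)

counter=11 r=(8,10) succ=(3,2) retry=(1,1)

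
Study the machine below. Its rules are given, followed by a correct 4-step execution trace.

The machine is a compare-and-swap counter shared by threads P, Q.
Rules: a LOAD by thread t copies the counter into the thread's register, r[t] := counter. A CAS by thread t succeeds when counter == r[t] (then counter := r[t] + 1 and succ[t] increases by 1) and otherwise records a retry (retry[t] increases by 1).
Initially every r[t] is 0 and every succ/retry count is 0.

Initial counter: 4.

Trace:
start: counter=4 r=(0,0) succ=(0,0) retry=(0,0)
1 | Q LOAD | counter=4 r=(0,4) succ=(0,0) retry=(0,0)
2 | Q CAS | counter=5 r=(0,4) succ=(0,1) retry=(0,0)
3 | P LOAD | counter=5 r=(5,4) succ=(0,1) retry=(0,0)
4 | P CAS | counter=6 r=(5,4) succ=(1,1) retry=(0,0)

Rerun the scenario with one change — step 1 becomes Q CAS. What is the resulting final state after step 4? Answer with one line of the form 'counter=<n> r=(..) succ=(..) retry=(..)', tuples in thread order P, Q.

(re-executing from step 1 with the substitution; state before step 1: counter=4 r=(0,0) succ=(0,0) retry=(0,0))
1 | Q CAS | counter=4 r=(0,0) succ=(0,0) retry=(0,1)
2 | Q CAS | counter=4 r=(0,0) succ=(0,0) retry=(0,2)
3 | P LOAD | counter=4 r=(4,0) succ=(0,0) retry=(0,2)
4 | P CAS | counter=5 r=(4,0) succ=(1,0) retry=(0,2)

counter=5 r=(4,0) succ=(1,0) retry=(0,2)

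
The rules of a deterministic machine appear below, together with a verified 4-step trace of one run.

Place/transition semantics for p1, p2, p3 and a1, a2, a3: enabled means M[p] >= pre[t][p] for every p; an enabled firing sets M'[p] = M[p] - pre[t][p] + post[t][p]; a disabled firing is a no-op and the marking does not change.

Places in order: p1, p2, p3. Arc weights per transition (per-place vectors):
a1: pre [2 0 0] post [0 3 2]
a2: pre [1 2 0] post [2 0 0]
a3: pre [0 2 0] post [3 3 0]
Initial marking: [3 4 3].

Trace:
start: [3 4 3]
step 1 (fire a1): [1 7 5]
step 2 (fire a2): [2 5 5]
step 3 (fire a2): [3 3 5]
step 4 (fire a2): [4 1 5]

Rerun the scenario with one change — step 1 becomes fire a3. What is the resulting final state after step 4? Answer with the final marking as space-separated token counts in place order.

8 1 3

(re-executing from step 1 with the substitution; state before step 1: [3 4 3])
step 1 (fire a3): [6 5 3]
step 2 (fire a2): [7 3 3]
step 3 (fire a2): [8 1 3]
step 4 (fire a2): [8 1 3]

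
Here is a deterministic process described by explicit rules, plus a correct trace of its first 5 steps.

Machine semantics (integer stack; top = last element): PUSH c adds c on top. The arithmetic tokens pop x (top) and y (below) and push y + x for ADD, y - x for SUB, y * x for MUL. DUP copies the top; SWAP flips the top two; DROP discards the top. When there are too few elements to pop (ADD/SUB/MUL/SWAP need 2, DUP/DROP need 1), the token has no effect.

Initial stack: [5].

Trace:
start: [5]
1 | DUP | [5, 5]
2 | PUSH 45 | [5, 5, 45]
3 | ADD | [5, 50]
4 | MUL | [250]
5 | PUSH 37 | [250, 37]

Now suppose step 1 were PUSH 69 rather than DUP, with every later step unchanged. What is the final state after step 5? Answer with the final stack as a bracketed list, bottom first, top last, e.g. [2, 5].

[570, 37]

(re-executing from step 1 with the substitution; state before step 1: [5])
1 | PUSH 69 | [5, 69]
2 | PUSH 45 | [5, 69, 45]
3 | ADD | [5, 114]
4 | MUL | [570]
5 | PUSH 37 | [570, 37]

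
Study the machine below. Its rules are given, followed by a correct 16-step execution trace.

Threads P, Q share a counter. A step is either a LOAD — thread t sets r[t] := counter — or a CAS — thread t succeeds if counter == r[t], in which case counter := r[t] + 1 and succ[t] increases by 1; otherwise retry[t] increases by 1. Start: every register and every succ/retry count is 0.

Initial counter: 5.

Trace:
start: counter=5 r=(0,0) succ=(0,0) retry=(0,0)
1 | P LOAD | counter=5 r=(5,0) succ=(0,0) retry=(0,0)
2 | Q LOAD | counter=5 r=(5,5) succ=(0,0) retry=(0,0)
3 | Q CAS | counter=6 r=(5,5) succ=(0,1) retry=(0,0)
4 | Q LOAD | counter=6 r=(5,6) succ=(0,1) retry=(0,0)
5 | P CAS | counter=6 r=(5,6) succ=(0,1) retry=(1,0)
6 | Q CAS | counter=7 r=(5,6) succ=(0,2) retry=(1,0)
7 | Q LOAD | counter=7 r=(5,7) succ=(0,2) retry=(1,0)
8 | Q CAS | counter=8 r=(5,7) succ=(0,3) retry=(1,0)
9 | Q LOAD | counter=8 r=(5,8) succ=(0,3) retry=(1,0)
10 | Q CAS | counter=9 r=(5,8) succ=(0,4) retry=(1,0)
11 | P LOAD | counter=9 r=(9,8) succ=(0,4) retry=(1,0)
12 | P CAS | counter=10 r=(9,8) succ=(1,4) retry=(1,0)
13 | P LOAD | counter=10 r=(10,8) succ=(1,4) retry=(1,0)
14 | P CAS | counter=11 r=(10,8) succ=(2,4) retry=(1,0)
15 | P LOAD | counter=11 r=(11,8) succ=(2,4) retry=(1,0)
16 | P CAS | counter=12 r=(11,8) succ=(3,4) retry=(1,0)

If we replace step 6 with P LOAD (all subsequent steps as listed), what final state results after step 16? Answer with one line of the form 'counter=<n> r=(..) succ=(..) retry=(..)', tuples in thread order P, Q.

counter=11 r=(10,7) succ=(3,3) retry=(1,0)

(re-executing from step 6 with the substitution; state before step 6: counter=6 r=(5,6) succ=(0,1) retry=(1,0))
6 | P LOAD | counter=6 r=(6,6) succ=(0,1) retry=(1,0)
7 | Q LOAD | counter=6 r=(6,6) succ=(0,1) retry=(1,0)
8 | Q CAS | counter=7 r=(6,6) succ=(0,2) retry=(1,0)
9 | Q LOAD | counter=7 r=(6,7) succ=(0,2) retry=(1,0)
10 | Q CAS | counter=8 r=(6,7) succ=(0,3) retry=(1,0)
11 | P LOAD | counter=8 r=(8,7) succ=(0,3) retry=(1,0)
12 | P CAS | counter=9 r=(8,7) succ=(1,3) retry=(1,0)
13 | P LOAD | counter=9 r=(9,7) succ=(1,3) retry=(1,0)
14 | P CAS | counter=10 r=(9,7) succ=(2,3) retry=(1,0)
15 | P LOAD | counter=10 r=(10,7) succ=(2,3) retry=(1,0)
16 | P CAS | counter=11 r=(10,7) succ=(3,3) retry=(1,0)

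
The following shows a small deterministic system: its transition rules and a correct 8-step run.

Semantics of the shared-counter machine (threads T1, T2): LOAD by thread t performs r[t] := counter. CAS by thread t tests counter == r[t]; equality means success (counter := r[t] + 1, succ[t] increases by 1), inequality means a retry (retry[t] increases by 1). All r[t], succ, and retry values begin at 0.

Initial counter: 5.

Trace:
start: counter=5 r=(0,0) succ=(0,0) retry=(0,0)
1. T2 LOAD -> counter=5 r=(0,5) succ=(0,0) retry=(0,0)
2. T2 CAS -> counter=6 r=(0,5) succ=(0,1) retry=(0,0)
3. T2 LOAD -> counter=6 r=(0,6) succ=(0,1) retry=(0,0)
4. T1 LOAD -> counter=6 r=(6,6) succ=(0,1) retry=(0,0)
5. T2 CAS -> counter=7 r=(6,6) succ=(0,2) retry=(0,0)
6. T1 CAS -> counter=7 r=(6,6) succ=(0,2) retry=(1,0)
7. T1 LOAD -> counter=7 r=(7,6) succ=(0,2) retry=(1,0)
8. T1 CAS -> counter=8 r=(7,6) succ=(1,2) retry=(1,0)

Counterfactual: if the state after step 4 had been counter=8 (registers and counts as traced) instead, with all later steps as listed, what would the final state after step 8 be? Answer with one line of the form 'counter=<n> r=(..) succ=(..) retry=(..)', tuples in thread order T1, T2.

counter=9 r=(8,6) succ=(1,1) retry=(1,1)

state after step 4 := counter=8 r=(6,6) succ=(0,1) retry=(0,0)
5. T2 CAS -> counter=8 r=(6,6) succ=(0,1) retry=(0,1)
6. T1 CAS -> counter=8 r=(6,6) succ=(0,1) retry=(1,1)
7. T1 LOAD -> counter=8 r=(8,6) succ=(0,1) retry=(1,1)
8. T1 CAS -> counter=9 r=(8,6) succ=(1,1) retry=(1,1)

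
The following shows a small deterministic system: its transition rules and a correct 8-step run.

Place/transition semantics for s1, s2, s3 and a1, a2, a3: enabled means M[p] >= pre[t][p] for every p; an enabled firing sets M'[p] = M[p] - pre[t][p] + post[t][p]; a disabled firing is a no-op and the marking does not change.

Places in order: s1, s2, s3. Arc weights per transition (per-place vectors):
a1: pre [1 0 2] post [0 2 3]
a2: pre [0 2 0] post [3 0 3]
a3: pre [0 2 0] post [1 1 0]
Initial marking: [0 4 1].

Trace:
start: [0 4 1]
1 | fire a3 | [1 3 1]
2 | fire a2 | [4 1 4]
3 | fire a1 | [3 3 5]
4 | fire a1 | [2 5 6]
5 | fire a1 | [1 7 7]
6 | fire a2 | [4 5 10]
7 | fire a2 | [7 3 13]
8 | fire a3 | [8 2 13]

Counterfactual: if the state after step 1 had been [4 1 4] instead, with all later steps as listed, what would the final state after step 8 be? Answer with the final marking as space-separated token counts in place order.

8 2 13

state after step 1 := [4 1 4]
2 | fire a2 | [4 1 4]
3 | fire a1 | [3 3 5]
4 | fire a1 | [2 5 6]
5 | fire a1 | [1 7 7]
6 | fire a2 | [4 5 10]
7 | fire a2 | [7 3 13]
8 | fire a3 | [8 2 13]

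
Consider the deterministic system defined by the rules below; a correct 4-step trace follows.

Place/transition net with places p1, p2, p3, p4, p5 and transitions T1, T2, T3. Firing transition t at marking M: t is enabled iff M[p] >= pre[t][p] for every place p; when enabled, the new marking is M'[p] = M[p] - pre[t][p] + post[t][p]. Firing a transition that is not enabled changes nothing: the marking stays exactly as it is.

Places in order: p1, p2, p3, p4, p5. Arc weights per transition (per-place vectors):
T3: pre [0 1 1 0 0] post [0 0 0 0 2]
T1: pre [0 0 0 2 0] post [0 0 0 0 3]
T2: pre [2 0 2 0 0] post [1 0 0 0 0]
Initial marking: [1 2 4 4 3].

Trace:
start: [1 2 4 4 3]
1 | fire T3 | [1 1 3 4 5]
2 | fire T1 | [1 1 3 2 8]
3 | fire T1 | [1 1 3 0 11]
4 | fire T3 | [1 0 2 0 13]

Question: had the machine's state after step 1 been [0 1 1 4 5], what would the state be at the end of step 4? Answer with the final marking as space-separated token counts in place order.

state after step 1 := [0 1 1 4 5]
2 | fire T1 | [0 1 1 2 8]
3 | fire T1 | [0 1 1 0 11]
4 | fire T3 | [0 0 0 0 13]

0 0 0 0 13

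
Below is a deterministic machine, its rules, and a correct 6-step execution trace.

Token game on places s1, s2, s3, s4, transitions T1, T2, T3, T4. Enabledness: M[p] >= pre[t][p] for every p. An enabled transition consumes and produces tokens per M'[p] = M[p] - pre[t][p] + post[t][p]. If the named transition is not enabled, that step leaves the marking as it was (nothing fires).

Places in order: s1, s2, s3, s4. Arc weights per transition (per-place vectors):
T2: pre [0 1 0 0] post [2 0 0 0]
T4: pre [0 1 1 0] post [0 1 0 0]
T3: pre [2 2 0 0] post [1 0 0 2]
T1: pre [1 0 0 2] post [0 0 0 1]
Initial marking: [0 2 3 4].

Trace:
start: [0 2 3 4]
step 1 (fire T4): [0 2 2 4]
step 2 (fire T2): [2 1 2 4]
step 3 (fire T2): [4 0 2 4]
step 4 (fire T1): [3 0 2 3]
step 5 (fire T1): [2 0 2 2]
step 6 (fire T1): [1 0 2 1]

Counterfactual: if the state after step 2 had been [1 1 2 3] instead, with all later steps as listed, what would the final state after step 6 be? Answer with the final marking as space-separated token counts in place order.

1 0 2 1

state after step 2 := [1 1 2 3]
step 3 (fire T2): [3 0 2 3]
step 4 (fire T1): [2 0 2 2]
step 5 (fire T1): [1 0 2 1]
step 6 (fire T1): [1 0 2 1]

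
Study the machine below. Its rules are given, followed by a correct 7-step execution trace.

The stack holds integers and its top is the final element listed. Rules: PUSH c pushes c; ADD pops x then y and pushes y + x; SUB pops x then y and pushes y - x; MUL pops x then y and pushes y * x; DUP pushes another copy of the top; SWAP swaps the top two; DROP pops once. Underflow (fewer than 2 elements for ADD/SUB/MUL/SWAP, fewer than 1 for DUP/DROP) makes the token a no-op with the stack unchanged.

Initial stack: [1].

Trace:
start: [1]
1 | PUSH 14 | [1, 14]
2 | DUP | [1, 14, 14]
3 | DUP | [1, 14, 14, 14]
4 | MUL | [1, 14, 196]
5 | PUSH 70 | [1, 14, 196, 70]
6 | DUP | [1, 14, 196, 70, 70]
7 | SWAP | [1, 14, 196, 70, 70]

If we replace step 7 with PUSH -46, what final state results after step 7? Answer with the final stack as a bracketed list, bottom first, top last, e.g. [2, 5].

(re-executing from step 7 with the substitution; state before step 7: [1, 14, 196, 70, 70])
7 | PUSH -46 | [1, 14, 196, 70, 70, -46]

[1, 14, 196, 70, 70, -46]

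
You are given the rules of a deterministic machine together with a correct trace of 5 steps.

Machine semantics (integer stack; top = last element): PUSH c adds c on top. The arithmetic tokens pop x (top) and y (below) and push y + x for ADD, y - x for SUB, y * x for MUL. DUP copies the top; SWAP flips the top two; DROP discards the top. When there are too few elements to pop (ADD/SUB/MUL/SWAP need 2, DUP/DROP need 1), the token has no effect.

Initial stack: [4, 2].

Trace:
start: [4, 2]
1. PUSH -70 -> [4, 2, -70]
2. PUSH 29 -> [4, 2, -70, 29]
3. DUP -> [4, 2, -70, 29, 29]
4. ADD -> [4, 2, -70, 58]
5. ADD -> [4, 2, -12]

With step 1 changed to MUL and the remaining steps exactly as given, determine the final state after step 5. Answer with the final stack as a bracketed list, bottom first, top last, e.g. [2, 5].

[66]

(re-executing from step 1 with the substitution; state before step 1: [4, 2])
1. MUL -> [8]
2. PUSH 29 -> [8, 29]
3. DUP -> [8, 29, 29]
4. ADD -> [8, 58]
5. ADD -> [66]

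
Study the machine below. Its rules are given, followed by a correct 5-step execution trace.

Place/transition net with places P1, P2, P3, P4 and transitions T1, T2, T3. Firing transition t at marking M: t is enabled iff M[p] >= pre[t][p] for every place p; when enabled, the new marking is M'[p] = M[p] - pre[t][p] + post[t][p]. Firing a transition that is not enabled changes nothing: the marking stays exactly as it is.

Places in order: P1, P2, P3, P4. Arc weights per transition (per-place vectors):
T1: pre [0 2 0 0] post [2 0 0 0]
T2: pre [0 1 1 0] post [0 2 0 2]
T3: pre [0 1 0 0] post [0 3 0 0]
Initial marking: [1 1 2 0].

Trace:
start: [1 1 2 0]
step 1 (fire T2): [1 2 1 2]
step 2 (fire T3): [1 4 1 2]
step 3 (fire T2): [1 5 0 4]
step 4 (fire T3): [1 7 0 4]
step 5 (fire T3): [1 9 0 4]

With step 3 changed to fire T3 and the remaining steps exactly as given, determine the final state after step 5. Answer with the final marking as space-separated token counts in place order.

(re-executing from step 3 with the substitution; state before step 3: [1 4 1 2])
step 3 (fire T3): [1 6 1 2]
step 4 (fire T3): [1 8 1 2]
step 5 (fire T3): [1 10 1 2]

1 10 1 2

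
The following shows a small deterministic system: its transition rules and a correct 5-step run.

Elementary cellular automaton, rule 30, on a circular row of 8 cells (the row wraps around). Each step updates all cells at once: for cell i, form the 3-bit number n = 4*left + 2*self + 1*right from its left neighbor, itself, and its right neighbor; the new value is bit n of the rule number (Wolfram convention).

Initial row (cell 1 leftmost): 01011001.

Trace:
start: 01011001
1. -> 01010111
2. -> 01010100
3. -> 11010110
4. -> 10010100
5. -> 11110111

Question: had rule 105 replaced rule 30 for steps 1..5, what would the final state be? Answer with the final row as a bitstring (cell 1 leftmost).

10111000

(re-executing steps 1..5 under rule 105; state before step 1: 01011001)
1. -> 10111000
2. -> 01101010
3. -> 01110100
4. -> 01011001
5. -> 10111000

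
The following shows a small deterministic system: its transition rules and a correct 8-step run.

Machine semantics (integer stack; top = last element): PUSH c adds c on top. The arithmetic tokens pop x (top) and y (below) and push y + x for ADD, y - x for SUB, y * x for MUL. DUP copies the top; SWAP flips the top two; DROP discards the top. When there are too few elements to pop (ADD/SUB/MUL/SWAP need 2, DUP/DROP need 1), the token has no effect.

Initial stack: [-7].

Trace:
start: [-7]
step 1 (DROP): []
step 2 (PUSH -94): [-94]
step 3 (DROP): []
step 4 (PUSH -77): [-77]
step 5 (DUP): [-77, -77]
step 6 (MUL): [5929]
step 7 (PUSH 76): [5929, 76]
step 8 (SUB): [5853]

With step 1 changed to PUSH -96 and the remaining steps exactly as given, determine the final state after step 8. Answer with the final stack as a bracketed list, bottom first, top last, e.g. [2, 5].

(re-executing from step 1 with the substitution; state before step 1: [-7])
step 1 (PUSH -96): [-7, -96]
step 2 (PUSH -94): [-7, -96, -94]
step 3 (DROP): [-7, -96]
step 4 (PUSH -77): [-7, -96, -77]
step 5 (DUP): [-7, -96, -77, -77]
step 6 (MUL): [-7, -96, 5929]
step 7 (PUSH 76): [-7, -96, 5929, 76]
step 8 (SUB): [-7, -96, 5853]

[-7, -96, 5853]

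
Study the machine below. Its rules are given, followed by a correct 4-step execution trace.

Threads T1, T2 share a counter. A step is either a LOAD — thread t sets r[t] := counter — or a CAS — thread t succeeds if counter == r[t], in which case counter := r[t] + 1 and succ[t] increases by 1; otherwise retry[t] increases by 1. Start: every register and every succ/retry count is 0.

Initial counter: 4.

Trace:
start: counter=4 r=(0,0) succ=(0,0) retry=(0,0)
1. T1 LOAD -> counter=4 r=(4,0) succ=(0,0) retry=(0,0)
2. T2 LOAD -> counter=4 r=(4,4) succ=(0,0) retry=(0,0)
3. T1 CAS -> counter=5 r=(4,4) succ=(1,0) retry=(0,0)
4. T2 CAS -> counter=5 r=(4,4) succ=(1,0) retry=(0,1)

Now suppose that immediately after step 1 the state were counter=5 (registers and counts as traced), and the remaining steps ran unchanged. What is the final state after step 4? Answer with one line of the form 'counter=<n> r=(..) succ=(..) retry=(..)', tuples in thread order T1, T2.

state after step 1 := counter=5 r=(4,0) succ=(0,0) retry=(0,0)
2. T2 LOAD -> counter=5 r=(4,5) succ=(0,0) retry=(0,0)
3. T1 CAS -> counter=5 r=(4,5) succ=(0,0) retry=(1,0)
4. T2 CAS -> counter=6 r=(4,5) succ=(0,1) retry=(1,0)

counter=6 r=(4,5) succ=(0,1) retry=(1,0)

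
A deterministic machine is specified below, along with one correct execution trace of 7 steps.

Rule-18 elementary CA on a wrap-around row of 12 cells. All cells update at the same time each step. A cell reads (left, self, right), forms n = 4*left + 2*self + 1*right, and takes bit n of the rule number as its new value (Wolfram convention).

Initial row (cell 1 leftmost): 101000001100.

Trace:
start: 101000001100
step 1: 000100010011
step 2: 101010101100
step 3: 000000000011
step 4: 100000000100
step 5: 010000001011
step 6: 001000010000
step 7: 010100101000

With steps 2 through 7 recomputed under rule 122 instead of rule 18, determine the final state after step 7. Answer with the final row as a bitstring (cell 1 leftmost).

000000000111

(re-executing steps 2..7 under rule 122; state before step 2: 000100010011)
step 2: 101010101111
step 3: 110101011000
step 4: 111010111101
step 5: 001101100111
step 6: 111111111101
step 7: 000000000111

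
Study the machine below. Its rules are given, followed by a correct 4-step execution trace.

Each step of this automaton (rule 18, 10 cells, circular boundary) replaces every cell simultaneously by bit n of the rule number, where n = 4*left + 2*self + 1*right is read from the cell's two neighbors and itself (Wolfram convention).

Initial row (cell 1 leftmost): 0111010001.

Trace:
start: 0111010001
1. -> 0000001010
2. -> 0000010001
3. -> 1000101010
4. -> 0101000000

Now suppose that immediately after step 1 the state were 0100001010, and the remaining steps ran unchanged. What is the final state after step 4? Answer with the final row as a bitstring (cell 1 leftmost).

0010000001

state after step 1 := 0100001010
2. -> 1010010001
3. -> 0001101010
4. -> 0010000001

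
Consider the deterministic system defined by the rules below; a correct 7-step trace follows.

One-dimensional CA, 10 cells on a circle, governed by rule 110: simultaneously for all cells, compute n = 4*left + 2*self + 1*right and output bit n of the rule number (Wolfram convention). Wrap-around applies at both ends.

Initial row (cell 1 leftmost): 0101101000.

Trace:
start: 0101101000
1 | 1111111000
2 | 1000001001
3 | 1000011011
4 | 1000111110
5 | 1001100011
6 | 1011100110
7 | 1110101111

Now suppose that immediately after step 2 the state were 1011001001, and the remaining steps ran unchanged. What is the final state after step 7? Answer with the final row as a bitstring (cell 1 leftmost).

state after step 2 := 1011001001
3 | 1111011011
4 | 0001111110
5 | 0011000010
6 | 0111000110
7 | 1101001110

1101001110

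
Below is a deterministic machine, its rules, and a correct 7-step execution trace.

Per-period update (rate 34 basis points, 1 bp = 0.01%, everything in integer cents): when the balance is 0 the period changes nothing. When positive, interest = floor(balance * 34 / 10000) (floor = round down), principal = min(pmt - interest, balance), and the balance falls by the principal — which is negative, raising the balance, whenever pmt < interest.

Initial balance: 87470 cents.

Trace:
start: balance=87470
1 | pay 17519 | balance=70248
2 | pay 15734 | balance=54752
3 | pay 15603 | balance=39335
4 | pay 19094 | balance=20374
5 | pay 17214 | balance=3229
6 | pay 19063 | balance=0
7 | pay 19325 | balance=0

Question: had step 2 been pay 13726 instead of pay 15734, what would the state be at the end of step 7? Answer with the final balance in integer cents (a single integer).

(re-executing from step 2 with the substitution; state before step 2: balance=70248)
2 | pay 13726 | balance=56760
3 | pay 15603 | balance=41349
4 | pay 19094 | balance=22395
5 | pay 17214 | balance=5257
6 | pay 19063 | balance=0
7 | pay 19325 | balance=0

0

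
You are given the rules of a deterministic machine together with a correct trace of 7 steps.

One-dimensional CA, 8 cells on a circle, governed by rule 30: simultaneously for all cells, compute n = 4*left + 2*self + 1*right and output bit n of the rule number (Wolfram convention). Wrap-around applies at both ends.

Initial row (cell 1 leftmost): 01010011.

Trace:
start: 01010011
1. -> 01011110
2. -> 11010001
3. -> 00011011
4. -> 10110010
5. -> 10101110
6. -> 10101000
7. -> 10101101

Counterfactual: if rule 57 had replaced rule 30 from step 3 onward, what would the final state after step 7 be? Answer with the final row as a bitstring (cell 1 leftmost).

(re-executing steps 3..7 under rule 57; state before step 3: 11010001)
3. -> 00101101
4. -> 10011010
5. -> 01010101
6. -> 10101010
7. -> 01010101

01010101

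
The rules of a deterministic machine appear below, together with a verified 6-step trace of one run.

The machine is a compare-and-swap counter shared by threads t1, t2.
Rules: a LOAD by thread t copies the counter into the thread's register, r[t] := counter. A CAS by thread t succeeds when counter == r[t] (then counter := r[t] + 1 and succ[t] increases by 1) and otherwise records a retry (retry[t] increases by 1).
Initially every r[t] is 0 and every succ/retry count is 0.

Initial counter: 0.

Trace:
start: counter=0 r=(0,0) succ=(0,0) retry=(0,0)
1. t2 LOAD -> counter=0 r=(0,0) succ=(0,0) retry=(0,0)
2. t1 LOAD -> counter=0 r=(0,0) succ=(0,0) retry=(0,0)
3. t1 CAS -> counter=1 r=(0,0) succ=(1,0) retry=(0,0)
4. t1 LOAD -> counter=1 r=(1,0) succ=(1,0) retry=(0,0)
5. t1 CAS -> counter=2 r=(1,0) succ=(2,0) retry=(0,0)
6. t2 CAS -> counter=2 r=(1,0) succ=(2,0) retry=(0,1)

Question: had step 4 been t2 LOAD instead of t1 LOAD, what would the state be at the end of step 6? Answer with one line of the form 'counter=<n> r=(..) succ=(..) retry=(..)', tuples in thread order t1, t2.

(re-executing from step 4 with the substitution; state before step 4: counter=1 r=(0,0) succ=(1,0) retry=(0,0))
4. t2 LOAD -> counter=1 r=(0,1) succ=(1,0) retry=(0,0)
5. t1 CAS -> counter=1 r=(0,1) succ=(1,0) retry=(1,0)
6. t2 CAS -> counter=2 r=(0,1) succ=(1,1) retry=(1,0)

counter=2 r=(0,1) succ=(1,1) retry=(1,0)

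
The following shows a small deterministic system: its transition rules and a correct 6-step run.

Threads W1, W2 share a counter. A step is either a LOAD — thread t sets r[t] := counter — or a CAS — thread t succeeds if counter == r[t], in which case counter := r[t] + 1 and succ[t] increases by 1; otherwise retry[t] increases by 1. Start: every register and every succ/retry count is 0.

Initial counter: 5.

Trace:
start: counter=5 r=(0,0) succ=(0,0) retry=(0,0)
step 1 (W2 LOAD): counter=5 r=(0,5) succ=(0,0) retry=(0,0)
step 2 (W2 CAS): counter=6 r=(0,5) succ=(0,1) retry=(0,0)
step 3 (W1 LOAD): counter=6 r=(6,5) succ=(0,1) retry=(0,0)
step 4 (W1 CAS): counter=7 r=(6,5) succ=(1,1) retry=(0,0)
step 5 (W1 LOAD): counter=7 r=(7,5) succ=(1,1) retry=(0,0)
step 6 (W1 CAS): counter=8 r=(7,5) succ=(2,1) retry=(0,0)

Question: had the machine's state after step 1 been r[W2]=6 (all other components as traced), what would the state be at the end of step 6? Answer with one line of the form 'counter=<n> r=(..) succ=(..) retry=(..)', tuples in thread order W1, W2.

counter=7 r=(6,6) succ=(2,0) retry=(0,1)

state after step 1 := counter=5 r=(0,6) succ=(0,0) retry=(0,0)
step 2 (W2 CAS): counter=5 r=(0,6) succ=(0,0) retry=(0,1)
step 3 (W1 LOAD): counter=5 r=(5,6) succ=(0,0) retry=(0,1)
step 4 (W1 CAS): counter=6 r=(5,6) succ=(1,0) retry=(0,1)
step 5 (W1 LOAD): counter=6 r=(6,6) succ=(1,0) retry=(0,1)
step 6 (W1 CAS): counter=7 r=(6,6) succ=(2,0) retry=(0,1)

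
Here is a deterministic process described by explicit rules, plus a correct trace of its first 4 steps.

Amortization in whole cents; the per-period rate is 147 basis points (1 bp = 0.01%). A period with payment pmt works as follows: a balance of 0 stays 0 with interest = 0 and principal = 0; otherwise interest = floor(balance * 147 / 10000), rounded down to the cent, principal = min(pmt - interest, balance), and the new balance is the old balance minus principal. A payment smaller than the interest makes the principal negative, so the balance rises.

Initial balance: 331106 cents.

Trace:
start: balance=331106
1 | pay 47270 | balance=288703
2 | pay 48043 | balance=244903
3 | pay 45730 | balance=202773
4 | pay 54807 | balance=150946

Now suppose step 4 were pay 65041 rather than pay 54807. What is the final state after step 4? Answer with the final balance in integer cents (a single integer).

140712

(re-executing from step 4 with the substitution; state before step 4: balance=202773)
4 | pay 65041 | balance=140712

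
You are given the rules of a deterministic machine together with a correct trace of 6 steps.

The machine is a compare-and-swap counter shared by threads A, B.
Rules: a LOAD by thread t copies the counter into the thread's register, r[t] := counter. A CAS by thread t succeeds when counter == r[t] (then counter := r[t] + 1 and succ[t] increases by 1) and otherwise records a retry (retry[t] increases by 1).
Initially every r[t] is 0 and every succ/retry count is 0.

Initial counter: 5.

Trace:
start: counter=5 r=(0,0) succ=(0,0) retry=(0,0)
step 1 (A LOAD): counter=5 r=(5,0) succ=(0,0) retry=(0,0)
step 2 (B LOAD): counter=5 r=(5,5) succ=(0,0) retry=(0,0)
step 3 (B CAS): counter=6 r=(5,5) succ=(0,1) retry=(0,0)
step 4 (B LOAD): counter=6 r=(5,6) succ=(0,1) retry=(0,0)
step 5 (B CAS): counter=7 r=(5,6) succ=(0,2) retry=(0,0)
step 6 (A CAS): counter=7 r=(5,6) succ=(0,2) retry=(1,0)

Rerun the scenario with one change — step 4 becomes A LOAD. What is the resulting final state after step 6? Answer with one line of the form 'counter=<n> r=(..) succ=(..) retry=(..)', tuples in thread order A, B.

counter=7 r=(6,5) succ=(1,1) retry=(0,1)

(re-executing from step 4 with the substitution; state before step 4: counter=6 r=(5,5) succ=(0,1) retry=(0,0))
step 4 (A LOAD): counter=6 r=(6,5) succ=(0,1) retry=(0,0)
step 5 (B CAS): counter=6 r=(6,5) succ=(0,1) retry=(0,1)
step 6 (A CAS): counter=7 r=(6,5) succ=(1,1) retry=(0,1)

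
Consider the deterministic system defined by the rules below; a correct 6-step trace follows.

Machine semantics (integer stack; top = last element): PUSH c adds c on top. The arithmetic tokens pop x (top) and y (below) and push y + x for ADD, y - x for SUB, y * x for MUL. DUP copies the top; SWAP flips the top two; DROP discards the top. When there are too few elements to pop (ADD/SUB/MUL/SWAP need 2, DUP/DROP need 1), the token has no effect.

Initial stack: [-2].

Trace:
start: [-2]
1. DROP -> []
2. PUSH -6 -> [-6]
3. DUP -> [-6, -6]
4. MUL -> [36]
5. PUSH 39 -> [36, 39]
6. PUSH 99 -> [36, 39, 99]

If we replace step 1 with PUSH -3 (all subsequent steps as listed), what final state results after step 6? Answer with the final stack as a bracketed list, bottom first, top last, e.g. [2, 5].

(re-executing from step 1 with the substitution; state before step 1: [-2])
1. PUSH -3 -> [-2, -3]
2. PUSH -6 -> [-2, -3, -6]
3. DUP -> [-2, -3, -6, -6]
4. MUL -> [-2, -3, 36]
5. PUSH 39 -> [-2, -3, 36, 39]
6. PUSH 99 -> [-2, -3, 36, 39, 99]

[-2, -3, 36, 39, 99]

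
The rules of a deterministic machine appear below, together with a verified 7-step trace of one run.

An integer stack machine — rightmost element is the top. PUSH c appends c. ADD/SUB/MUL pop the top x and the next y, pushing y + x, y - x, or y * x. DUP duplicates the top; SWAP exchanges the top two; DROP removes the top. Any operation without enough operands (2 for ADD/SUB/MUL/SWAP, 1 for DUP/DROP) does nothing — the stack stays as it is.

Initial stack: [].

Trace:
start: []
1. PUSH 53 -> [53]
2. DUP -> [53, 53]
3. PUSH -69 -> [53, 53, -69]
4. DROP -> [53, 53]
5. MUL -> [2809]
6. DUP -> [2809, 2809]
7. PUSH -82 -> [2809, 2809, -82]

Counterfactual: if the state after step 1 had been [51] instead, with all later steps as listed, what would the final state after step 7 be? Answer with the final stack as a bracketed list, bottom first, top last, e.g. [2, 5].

[2601, 2601, -82]

state after step 1 := [51]
2. DUP -> [51, 51]
3. PUSH -69 -> [51, 51, -69]
4. DROP -> [51, 51]
5. MUL -> [2601]
6. DUP -> [2601, 2601]
7. PUSH -82 -> [2601, 2601, -82]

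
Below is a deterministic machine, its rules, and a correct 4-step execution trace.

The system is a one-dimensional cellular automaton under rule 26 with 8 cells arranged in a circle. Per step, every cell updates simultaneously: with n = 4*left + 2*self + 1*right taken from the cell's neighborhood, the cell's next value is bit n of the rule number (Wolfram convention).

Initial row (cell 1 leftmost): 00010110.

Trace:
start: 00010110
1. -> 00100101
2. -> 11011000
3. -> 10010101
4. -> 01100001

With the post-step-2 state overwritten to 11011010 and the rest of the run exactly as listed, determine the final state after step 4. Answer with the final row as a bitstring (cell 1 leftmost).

state after step 2 := 11011010
3. -> 10010000
4. -> 01101001

01101001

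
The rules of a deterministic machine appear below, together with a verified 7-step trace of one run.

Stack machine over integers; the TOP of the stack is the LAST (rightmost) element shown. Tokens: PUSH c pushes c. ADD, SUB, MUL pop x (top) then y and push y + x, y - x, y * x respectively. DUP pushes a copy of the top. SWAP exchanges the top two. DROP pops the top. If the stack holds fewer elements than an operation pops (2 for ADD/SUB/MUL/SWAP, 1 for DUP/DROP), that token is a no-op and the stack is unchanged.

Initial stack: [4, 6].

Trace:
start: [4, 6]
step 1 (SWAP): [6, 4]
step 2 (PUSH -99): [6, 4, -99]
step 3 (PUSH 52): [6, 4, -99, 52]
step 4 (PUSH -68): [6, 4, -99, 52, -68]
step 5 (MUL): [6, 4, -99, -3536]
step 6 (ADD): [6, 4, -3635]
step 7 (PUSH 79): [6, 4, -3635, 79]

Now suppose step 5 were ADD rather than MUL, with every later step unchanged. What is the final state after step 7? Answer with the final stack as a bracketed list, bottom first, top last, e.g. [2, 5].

(re-executing from step 5 with the substitution; state before step 5: [6, 4, -99, 52, -68])
step 5 (ADD): [6, 4, -99, -16]
step 6 (ADD): [6, 4, -115]
step 7 (PUSH 79): [6, 4, -115, 79]

[6, 4, -115, 79]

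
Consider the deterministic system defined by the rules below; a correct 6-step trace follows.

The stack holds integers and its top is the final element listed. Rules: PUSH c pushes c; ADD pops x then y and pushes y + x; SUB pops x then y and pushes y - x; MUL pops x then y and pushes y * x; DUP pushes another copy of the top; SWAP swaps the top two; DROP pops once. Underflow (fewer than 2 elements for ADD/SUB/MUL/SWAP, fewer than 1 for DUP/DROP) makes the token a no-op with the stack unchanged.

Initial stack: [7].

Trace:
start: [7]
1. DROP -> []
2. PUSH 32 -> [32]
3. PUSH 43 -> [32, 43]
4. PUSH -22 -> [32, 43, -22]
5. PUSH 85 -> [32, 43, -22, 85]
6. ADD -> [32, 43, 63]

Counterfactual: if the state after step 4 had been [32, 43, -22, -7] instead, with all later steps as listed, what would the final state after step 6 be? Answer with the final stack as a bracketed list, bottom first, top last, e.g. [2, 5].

[32, 43, -22, 78]

state after step 4 := [32, 43, -22, -7]
5. PUSH 85 -> [32, 43, -22, -7, 85]
6. ADD -> [32, 43, -22, 78]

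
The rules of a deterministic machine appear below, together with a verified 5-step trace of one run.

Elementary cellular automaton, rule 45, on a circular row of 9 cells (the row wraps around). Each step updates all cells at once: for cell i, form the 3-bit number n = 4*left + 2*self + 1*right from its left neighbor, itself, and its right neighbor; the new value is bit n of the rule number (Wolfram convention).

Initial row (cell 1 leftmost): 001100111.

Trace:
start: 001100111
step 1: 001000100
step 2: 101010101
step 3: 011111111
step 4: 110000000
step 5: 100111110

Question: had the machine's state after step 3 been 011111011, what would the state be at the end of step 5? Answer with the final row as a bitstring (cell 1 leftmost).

100110101

state after step 3 := 011111011
step 4: 110000110
step 5: 100110101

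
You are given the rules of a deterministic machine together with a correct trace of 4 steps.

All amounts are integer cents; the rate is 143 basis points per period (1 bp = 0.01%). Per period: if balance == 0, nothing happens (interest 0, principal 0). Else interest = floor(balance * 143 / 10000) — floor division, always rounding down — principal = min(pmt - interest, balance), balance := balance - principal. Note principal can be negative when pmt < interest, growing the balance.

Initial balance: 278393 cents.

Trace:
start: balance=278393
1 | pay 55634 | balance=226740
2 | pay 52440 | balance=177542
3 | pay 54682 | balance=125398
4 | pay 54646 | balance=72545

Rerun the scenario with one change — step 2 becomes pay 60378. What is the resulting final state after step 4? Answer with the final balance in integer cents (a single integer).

(re-executing from step 2 with the substitution; state before step 2: balance=226740)
2 | pay 60378 | balance=169604
3 | pay 54682 | balance=117347
4 | pay 54646 | balance=64379

64379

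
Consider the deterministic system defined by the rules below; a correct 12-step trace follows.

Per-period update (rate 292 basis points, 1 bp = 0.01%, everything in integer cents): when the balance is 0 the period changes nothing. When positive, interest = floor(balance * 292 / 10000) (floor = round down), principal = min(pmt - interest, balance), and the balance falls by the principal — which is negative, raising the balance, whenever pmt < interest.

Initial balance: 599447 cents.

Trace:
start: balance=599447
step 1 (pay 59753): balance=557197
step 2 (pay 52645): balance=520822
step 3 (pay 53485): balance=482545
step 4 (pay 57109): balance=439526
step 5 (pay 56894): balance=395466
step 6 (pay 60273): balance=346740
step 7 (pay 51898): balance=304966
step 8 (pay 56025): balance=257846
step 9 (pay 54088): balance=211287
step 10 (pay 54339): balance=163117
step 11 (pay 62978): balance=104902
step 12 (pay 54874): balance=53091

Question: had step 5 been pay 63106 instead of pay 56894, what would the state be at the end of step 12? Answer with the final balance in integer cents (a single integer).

(re-executing from step 5 with the substitution; state before step 5: balance=439526)
step 5 (pay 63106): balance=389254
step 6 (pay 60273): balance=340347
step 7 (pay 51898): balance=298387
step 8 (pay 56025): balance=251074
step 9 (pay 54088): balance=204317
step 10 (pay 54339): balance=155944
step 11 (pay 62978): balance=97519
step 12 (pay 54874): balance=45492

45492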